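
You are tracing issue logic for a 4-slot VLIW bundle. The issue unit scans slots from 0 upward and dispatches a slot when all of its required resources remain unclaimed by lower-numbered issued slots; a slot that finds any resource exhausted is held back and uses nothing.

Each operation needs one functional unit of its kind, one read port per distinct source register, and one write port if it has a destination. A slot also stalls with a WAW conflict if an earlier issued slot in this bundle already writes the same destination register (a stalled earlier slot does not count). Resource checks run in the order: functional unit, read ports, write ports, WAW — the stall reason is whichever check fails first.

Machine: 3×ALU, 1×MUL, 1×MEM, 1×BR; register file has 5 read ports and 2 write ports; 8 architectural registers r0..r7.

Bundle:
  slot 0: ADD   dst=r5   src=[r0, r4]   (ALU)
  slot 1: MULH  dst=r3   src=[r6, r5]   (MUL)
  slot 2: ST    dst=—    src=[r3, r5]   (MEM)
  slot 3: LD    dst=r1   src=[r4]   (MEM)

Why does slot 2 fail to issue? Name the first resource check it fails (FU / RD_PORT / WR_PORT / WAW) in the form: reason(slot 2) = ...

  0. ALU→r5 ⇒ go  {2A/1Mu/1Ld/1B | 3r 1w}
  1. MUL→r3 ⇒ go  {2A/0Mu/1Ld/1B | 1r 0w}
  2. MEM ⇒ no(RD_PORT)  {2A/0Mu/1Ld/1B | 1r 0w}
  3. MEM→r1 ⇒ no(WR_PORT)  {2A/0Mu/1Ld/1B | 1r 0w}

reason(slot 2) = RD_PORT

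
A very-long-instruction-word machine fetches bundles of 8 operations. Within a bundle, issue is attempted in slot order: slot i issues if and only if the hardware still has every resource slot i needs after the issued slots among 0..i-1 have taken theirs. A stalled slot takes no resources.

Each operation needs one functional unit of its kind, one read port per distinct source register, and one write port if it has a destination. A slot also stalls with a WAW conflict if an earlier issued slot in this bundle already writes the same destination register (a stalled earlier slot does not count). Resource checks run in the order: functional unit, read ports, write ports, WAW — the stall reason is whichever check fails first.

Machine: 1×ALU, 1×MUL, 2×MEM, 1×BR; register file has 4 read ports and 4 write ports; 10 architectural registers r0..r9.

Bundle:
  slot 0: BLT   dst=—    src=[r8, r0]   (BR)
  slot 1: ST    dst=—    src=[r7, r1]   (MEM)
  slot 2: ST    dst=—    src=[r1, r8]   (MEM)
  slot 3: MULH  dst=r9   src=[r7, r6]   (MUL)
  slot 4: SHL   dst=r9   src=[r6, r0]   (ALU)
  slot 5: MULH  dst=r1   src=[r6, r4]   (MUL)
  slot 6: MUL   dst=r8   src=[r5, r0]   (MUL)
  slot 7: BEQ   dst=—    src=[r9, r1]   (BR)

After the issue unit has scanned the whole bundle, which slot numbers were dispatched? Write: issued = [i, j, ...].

issued = [0, 1]

  0. BR ⇒ go  {1A/1Mu/2Ld/0B | 2r 4w}
  1. MEM ⇒ go  {1A/1Mu/1Ld/0B | 0r 4w}
  2. MEM ⇒ no(RD_PORT)  {1A/1Mu/1Ld/0B | 0r 4w}
  3. MUL→r9 ⇒ no(RD_PORT)  {1A/1Mu/1Ld/0B | 0r 4w}
  4. ALU→r9 ⇒ no(RD_PORT)  {1A/1Mu/1Ld/0B | 0r 4w}
  5. MUL→r1 ⇒ no(RD_PORT)  {1A/1Mu/1Ld/0B | 0r 4w}
  6. MUL→r8 ⇒ no(RD_PORT)  {1A/1Mu/1Ld/0B | 0r 4w}
  7. BR ⇒ no(FU)  {1A/1Mu/1Ld/0B | 0r 4w}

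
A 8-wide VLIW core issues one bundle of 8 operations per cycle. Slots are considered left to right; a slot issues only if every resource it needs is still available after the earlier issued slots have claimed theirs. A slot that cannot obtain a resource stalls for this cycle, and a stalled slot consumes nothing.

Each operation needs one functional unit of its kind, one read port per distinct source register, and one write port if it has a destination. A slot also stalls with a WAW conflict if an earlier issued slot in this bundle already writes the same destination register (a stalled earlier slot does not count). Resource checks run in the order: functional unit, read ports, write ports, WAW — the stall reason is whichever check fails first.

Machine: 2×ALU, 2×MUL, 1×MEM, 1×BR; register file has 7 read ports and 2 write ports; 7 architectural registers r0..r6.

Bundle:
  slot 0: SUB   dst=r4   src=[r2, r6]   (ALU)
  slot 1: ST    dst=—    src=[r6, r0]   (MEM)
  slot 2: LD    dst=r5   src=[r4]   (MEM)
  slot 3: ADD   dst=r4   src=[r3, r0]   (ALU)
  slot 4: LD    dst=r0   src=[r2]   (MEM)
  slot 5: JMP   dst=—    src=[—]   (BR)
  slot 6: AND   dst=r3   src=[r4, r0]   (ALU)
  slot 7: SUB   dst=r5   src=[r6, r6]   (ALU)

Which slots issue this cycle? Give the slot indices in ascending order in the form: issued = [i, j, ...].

[0] ALU needs rd=2 wr=1: ok; after: ALU=1 MUL=2 MEM=1 BR=1, R=5, W=1
[1] MEM needs rd=2 wr=0: ok; after: ALU=1 MUL=2 MEM=0 BR=1, R=3, W=1
[2] MEM needs rd=1 wr=1: FU; after: ALU=1 MUL=2 MEM=0 BR=1, R=3, W=1
[3] ALU needs rd=2 wr=1: WAW; after: ALU=1 MUL=2 MEM=0 BR=1, R=3, W=1
[4] MEM needs rd=1 wr=1: FU; after: ALU=1 MUL=2 MEM=0 BR=1, R=3, W=1
[5] BR needs rd=0 wr=0: ok; after: ALU=1 MUL=2 MEM=0 BR=0, R=3, W=1
[6] ALU needs rd=2 wr=1: ok; after: ALU=0 MUL=2 MEM=0 BR=0, R=1, W=0
[7] ALU needs rd=1 wr=1: FU; after: ALU=0 MUL=2 MEM=0 BR=0, R=1, W=0

issued = [0, 1, 5, 6]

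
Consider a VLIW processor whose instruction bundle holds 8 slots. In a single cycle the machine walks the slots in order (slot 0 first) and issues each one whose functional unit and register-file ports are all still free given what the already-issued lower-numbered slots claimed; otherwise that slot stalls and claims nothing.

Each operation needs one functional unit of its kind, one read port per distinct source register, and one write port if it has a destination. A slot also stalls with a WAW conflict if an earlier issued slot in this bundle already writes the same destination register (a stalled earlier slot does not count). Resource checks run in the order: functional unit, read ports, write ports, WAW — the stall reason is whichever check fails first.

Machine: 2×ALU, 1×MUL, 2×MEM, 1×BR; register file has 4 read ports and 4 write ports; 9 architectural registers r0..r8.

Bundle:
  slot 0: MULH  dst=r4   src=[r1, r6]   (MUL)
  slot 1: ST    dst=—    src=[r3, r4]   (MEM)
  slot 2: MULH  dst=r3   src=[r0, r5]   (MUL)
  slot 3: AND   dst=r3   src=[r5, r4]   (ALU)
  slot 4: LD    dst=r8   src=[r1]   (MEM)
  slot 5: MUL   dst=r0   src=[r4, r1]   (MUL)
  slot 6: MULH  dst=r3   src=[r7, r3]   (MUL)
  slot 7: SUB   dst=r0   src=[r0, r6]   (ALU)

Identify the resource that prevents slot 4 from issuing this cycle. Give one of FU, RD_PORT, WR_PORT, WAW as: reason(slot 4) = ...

reason(slot 4) = RD_PORT

  0. MUL→r4 ⇒ go  {2A/0Mu/2Ld/1B | 2r 3w}
  1. MEM ⇒ go  {2A/0Mu/1Ld/1B | 0r 3w}
  2. MUL→r3 ⇒ no(FU)  {2A/0Mu/1Ld/1B | 0r 3w}
  3. ALU→r3 ⇒ no(RD_PORT)  {2A/0Mu/1Ld/1B | 0r 3w}
  4. MEM→r8 ⇒ no(RD_PORT)  {2A/0Mu/1Ld/1B | 0r 3w}
  5. MUL→r0 ⇒ no(FU)  {2A/0Mu/1Ld/1B | 0r 3w}
  6. MUL→r3 ⇒ no(FU)  {2A/0Mu/1Ld/1B | 0r 3w}
  7. ALU→r0 ⇒ no(RD_PORT)  {2A/0Mu/1Ld/1B | 0r 3w}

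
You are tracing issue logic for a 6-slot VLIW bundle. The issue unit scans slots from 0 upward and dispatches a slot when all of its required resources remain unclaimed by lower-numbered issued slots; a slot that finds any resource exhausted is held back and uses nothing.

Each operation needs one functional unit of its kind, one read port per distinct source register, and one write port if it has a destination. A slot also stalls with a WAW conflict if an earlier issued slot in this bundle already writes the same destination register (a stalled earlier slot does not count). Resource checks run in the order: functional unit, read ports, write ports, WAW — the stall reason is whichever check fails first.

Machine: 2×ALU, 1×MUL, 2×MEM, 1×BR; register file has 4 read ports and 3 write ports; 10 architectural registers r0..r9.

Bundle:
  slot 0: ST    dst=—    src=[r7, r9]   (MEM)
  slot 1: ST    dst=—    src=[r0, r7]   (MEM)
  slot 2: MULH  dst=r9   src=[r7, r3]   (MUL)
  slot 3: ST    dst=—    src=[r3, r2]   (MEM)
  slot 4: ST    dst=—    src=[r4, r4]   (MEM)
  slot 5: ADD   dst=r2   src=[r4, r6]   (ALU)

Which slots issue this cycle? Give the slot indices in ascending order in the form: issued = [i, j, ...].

issued = [0, 1]

[0] MEM needs rd=2 wr=0: ok; after: ALU=2 MUL=1 MEM=1 BR=1, R=2, W=3
[1] MEM needs rd=2 wr=0: ok; after: ALU=2 MUL=1 MEM=0 BR=1, R=0, W=3
[2] MUL needs rd=2 wr=1: RD_PORT; after: ALU=2 MUL=1 MEM=0 BR=1, R=0, W=3
[3] MEM needs rd=2 wr=0: FU; after: ALU=2 MUL=1 MEM=0 BR=1, R=0, W=3
[4] MEM needs rd=1 wr=0: FU; after: ALU=2 MUL=1 MEM=0 BR=1, R=0, W=3
[5] ALU needs rd=2 wr=1: RD_PORT; after: ALU=2 MUL=1 MEM=0 BR=1, R=0, W=3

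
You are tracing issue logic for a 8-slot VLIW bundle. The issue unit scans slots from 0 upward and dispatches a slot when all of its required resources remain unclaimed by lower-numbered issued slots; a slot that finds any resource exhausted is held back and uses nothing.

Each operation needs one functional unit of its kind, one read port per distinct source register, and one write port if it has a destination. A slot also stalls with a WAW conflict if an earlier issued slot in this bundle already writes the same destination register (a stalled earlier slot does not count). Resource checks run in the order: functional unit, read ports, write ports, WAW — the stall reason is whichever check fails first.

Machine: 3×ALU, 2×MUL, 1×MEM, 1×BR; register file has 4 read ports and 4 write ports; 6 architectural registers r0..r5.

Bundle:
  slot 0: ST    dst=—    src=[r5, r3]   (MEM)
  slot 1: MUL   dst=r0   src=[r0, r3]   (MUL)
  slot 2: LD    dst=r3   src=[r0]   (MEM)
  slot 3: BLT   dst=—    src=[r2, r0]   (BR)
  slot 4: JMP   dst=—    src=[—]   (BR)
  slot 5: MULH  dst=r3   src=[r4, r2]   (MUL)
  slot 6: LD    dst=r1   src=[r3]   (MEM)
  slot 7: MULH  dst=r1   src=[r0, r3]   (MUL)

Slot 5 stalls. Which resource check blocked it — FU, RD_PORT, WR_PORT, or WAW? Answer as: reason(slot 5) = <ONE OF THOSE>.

reason(slot 5) = RD_PORT

(0) want 1×MEM +2rd +0wr — yes → AL3|MU2|ME0|BR1|rd2|wr4
(1) want 1×MUL +2rd +1wr — yes → AL3|MU1|ME0|BR1|rd0|wr3
(2) want 1×MEM +1rd +1wr — FU → AL3|MU1|ME0|BR1|rd0|wr3
(3) want 1×BR +2rd +0wr — RD_PORT → AL3|MU1|ME0|BR1|rd0|wr3
(4) want 1×BR +0rd +0wr — yes → AL3|MU1|ME0|BR0|rd0|wr3
(5) want 1×MUL +2rd +1wr — RD_PORT → AL3|MU1|ME0|BR0|rd0|wr3
(6) want 1×MEM +1rd +1wr — FU → AL3|MU1|ME0|BR0|rd0|wr3
(7) want 1×MUL +2rd +1wr — RD_PORT → AL3|MU1|ME0|BR0|rd0|wr3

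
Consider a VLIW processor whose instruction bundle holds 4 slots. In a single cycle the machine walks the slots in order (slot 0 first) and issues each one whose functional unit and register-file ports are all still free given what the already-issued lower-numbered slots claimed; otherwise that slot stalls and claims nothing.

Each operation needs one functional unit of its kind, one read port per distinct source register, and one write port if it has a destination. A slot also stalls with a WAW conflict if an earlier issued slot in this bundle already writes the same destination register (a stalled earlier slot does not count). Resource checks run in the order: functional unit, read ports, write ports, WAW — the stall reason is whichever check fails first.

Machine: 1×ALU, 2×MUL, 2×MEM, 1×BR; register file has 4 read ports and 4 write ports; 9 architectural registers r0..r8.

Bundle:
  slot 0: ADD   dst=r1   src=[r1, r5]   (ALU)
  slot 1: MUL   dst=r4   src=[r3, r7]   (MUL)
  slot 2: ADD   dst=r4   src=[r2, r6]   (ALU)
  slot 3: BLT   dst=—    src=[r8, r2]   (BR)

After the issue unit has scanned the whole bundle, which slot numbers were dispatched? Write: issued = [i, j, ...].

issued = [0, 1]

[0] ALU needs rd=2 wr=1: ok; after: ALU=0 MUL=2 MEM=2 BR=1, R=2, W=3
[1] MUL needs rd=2 wr=1: ok; after: ALU=0 MUL=1 MEM=2 BR=1, R=0, W=2
[2] ALU needs rd=2 wr=1: FU; after: ALU=0 MUL=1 MEM=2 BR=1, R=0, W=2
[3] BR needs rd=2 wr=0: RD_PORT; after: ALU=0 MUL=1 MEM=2 BR=1, R=0, W=2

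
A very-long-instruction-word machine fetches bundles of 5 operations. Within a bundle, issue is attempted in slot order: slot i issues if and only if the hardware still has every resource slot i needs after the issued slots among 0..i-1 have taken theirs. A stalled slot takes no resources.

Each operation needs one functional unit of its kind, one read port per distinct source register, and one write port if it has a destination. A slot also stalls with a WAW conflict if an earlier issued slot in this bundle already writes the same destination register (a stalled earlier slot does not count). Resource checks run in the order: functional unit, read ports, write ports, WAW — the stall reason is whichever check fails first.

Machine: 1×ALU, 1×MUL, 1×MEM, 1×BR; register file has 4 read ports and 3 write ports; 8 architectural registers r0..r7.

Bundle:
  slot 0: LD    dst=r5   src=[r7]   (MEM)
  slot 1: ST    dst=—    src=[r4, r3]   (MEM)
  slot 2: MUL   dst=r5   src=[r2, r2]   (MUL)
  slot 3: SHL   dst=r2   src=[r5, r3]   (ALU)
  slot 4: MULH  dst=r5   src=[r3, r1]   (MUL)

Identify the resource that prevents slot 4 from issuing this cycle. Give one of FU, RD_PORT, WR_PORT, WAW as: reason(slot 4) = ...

reason(slot 4) = RD_PORT

#0 MEM src=r7 dispatched  <A:1 Mu:1 Ld:0 B:1 rd:3 wr:2>
#1 MEM src=r4,r3 held:FU  <A:1 Mu:1 Ld:0 B:1 rd:3 wr:2>
#2 MUL src=r2,r2 held:WAW  <A:1 Mu:1 Ld:0 B:1 rd:3 wr:2>
#3 ALU src=r5,r3 dispatched  <A:0 Mu:1 Ld:0 B:1 rd:1 wr:1>
#4 MUL src=r3,r1 held:RD_PORT  <A:0 Mu:1 Ld:0 B:1 rd:1 wr:1>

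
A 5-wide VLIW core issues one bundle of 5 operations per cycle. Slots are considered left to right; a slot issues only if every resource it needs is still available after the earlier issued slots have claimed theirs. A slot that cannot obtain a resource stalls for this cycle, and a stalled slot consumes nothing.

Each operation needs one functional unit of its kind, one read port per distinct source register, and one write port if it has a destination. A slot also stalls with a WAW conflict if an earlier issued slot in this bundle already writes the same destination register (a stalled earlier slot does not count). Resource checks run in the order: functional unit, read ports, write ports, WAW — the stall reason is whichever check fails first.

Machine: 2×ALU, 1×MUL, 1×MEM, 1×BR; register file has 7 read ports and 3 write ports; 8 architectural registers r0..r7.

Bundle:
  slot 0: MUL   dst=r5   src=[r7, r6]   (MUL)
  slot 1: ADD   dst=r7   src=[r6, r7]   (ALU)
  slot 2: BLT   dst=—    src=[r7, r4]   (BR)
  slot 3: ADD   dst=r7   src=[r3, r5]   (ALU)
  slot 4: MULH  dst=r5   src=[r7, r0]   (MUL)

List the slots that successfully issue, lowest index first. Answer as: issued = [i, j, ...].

(0) want 1×MUL +2rd +1wr — yes → AL2|MU0|ME1|BR1|rd5|wr2
(1) want 1×ALU +2rd +1wr — yes → AL1|MU0|ME1|BR1|rd3|wr1
(2) want 1×BR +2rd +0wr — yes → AL1|MU0|ME1|BR0|rd1|wr1
(3) want 1×ALU +2rd +1wr — RD_PORT → AL1|MU0|ME1|BR0|rd1|wr1
(4) want 1×MUL +2rd +1wr — FU → AL1|MU0|ME1|BR0|rd1|wr1

issued = [0, 1, 2]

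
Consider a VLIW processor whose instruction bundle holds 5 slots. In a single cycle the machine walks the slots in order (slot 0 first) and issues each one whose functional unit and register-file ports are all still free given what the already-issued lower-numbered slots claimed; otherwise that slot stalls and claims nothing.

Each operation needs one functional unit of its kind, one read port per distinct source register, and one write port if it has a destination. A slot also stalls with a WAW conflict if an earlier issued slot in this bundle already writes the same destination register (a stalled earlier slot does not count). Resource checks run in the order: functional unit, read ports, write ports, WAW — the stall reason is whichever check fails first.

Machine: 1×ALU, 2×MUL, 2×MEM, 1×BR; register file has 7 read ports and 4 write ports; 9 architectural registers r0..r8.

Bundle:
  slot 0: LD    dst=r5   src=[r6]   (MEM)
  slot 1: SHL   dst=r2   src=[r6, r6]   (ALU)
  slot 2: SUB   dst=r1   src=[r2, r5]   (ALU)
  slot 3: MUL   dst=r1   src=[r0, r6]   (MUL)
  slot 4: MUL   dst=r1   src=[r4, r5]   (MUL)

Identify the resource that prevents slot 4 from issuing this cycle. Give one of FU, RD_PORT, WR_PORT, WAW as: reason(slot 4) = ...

reason(slot 4) = WAW

[0] MEM needs rd=1 wr=1: ok; after: ALU=1 MUL=2 MEM=1 BR=1, R=6, W=3
[1] ALU needs rd=1 wr=1: ok; after: ALU=0 MUL=2 MEM=1 BR=1, R=5, W=2
[2] ALU needs rd=2 wr=1: FU; after: ALU=0 MUL=2 MEM=1 BR=1, R=5, W=2
[3] MUL needs rd=2 wr=1: ok; after: ALU=0 MUL=1 MEM=1 BR=1, R=3, W=1
[4] MUL needs rd=2 wr=1: WAW; after: ALU=0 MUL=1 MEM=1 BR=1, R=3, W=1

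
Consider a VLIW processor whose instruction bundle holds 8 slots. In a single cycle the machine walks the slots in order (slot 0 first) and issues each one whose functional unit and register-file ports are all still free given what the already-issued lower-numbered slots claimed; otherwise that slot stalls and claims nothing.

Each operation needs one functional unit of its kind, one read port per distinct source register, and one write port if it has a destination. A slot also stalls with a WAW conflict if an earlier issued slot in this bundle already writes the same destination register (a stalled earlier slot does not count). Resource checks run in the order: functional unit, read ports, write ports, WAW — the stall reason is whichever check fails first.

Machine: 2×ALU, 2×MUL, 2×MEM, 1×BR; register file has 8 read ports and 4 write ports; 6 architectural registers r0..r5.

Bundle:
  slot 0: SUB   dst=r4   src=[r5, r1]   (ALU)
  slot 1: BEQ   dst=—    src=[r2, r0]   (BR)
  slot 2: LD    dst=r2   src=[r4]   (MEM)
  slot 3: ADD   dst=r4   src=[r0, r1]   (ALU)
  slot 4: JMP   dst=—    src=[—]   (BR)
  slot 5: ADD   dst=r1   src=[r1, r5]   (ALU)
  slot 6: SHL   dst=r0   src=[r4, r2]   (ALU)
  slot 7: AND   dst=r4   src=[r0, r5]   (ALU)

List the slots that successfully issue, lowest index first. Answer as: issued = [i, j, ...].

slot 0 (ALU): ISSUE — free A1,Mu2,Ld2,B1 rp6 wp3
slot 1 (BR): ISSUE — free A1,Mu2,Ld2,B0 rp4 wp3
slot 2 (MEM): ISSUE — free A1,Mu2,Ld1,B0 rp3 wp2
slot 3 (ALU): stall WAW — free A1,Mu2,Ld1,B0 rp3 wp2
slot 4 (BR): stall FU — free A1,Mu2,Ld1,B0 rp3 wp2
slot 5 (ALU): ISSUE — free A0,Mu2,Ld1,B0 rp1 wp1
slot 6 (ALU): stall FU — free A0,Mu2,Ld1,B0 rp1 wp1
slot 7 (ALU): stall FU — free A0,Mu2,Ld1,B0 rp1 wp1

issued = [0, 1, 2, 5]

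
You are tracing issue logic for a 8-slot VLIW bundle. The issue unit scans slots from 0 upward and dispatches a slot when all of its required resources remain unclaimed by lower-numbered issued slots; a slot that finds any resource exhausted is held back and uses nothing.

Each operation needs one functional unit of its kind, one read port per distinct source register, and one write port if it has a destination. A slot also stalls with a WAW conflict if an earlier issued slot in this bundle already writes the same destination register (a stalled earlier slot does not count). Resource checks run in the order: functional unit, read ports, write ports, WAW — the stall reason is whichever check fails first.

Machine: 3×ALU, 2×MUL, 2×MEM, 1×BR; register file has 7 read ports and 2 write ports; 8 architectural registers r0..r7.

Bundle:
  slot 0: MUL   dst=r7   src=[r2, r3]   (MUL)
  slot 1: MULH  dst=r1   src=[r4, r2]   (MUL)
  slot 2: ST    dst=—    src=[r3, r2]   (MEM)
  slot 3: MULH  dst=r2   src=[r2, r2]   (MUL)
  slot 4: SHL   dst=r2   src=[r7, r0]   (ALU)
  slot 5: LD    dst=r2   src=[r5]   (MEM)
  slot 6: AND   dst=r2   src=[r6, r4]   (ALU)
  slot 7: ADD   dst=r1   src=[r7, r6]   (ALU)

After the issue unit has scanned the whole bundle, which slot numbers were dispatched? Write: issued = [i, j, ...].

issued = [0, 1, 2]

(0) want 1×MUL +2rd +1wr — yes → AL3|MU1|ME2|BR1|rd5|wr1
(1) want 1×MUL +2rd +1wr — yes → AL3|MU0|ME2|BR1|rd3|wr0
(2) want 1×MEM +2rd +0wr — yes → AL3|MU0|ME1|BR1|rd1|wr0
(3) want 1×MUL +1rd +1wr — FU → AL3|MU0|ME1|BR1|rd1|wr0
(4) want 1×ALU +2rd +1wr — RD_PORT → AL3|MU0|ME1|BR1|rd1|wr0
(5) want 1×MEM +1rd +1wr — WR_PORT → AL3|MU0|ME1|BR1|rd1|wr0
(6) want 1×ALU +2rd +1wr — RD_PORT → AL3|MU0|ME1|BR1|rd1|wr0
(7) want 1×ALU +2rd +1wr — RD_PORT → AL3|MU0|ME1|BR1|rd1|wr0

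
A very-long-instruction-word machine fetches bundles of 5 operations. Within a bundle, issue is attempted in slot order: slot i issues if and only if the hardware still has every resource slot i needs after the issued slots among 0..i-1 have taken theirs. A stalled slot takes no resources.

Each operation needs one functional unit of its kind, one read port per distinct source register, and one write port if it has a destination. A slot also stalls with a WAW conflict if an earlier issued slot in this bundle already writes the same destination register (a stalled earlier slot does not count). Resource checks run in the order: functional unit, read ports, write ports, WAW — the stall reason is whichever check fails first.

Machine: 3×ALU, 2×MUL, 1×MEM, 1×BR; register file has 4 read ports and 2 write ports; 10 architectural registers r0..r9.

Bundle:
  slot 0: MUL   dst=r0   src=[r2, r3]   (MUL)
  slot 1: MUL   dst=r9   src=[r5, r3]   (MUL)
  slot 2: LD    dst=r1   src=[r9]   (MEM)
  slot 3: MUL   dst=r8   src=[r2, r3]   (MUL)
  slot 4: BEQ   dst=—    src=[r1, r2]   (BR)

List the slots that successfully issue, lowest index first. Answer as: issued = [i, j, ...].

#0 MUL src=r2,r3 dispatched  <A:3 Mu:1 Ld:1 B:1 rd:2 wr:1>
#1 MUL src=r5,r3 dispatched  <A:3 Mu:0 Ld:1 B:1 rd:0 wr:0>
#2 MEM src=r9 held:RD_PORT  <A:3 Mu:0 Ld:1 B:1 rd:0 wr:0>
#3 MUL src=r2,r3 held:FU  <A:3 Mu:0 Ld:1 B:1 rd:0 wr:0>
#4 BR src=r1,r2 held:RD_PORT  <A:3 Mu:0 Ld:1 B:1 rd:0 wr:0>

issued = [0, 1]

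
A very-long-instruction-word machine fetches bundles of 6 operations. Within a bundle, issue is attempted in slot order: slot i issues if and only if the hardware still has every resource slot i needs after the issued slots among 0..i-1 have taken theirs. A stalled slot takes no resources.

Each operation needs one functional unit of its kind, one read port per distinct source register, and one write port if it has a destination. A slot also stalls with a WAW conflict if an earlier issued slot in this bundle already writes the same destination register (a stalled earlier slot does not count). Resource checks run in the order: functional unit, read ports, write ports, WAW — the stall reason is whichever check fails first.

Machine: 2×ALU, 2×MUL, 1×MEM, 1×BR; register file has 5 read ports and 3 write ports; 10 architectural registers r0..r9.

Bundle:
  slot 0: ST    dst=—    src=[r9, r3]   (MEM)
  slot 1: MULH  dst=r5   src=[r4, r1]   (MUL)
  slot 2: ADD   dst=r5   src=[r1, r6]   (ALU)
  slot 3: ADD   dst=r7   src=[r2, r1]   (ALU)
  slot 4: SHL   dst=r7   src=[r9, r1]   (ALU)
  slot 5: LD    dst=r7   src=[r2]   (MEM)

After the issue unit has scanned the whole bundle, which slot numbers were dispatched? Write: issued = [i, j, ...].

issued = [0, 1]

(0) want 1×MEM +2rd +0wr — yes → AL2|MU2|ME0|BR1|rd3|wr3
(1) want 1×MUL +2rd +1wr — yes → AL2|MU1|ME0|BR1|rd1|wr2
(2) want 1×ALU +2rd +1wr — RD_PORT → AL2|MU1|ME0|BR1|rd1|wr2
(3) want 1×ALU +2rd +1wr — RD_PORT → AL2|MU1|ME0|BR1|rd1|wr2
(4) want 1×ALU +2rd +1wr — RD_PORT → AL2|MU1|ME0|BR1|rd1|wr2
(5) want 1×MEM +1rd +1wr — FU → AL2|MU1|ME0|BR1|rd1|wr2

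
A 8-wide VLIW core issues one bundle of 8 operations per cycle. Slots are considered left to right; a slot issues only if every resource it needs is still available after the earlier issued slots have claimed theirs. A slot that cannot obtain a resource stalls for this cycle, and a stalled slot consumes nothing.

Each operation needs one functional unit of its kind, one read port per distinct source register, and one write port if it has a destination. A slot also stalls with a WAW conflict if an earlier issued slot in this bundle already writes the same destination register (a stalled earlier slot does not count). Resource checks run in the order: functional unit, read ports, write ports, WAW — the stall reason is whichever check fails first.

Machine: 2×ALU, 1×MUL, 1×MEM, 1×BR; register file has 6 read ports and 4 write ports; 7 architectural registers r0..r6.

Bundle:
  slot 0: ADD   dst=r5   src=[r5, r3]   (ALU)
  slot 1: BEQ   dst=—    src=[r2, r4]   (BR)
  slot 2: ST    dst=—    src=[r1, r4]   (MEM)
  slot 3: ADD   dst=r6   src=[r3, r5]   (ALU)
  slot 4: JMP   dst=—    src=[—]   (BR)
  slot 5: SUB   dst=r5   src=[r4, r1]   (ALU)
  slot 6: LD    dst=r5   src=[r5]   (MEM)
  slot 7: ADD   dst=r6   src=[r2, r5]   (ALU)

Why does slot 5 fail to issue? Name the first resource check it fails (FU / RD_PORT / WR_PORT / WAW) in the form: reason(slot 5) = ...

reason(slot 5) = RD_PORT

slot 0 (ALU): ISSUE — free A1,Mu1,Ld1,B1 rp4 wp3
slot 1 (BR): ISSUE — free A1,Mu1,Ld1,B0 rp2 wp3
slot 2 (MEM): ISSUE — free A1,Mu1,Ld0,B0 rp0 wp3
slot 3 (ALU): stall RD_PORT — free A1,Mu1,Ld0,B0 rp0 wp3
slot 4 (BR): stall FU — free A1,Mu1,Ld0,B0 rp0 wp3
slot 5 (ALU): stall RD_PORT — free A1,Mu1,Ld0,B0 rp0 wp3
slot 6 (MEM): stall FU — free A1,Mu1,Ld0,B0 rp0 wp3
slot 7 (ALU): stall RD_PORT — free A1,Mu1,Ld0,B0 rp0 wp3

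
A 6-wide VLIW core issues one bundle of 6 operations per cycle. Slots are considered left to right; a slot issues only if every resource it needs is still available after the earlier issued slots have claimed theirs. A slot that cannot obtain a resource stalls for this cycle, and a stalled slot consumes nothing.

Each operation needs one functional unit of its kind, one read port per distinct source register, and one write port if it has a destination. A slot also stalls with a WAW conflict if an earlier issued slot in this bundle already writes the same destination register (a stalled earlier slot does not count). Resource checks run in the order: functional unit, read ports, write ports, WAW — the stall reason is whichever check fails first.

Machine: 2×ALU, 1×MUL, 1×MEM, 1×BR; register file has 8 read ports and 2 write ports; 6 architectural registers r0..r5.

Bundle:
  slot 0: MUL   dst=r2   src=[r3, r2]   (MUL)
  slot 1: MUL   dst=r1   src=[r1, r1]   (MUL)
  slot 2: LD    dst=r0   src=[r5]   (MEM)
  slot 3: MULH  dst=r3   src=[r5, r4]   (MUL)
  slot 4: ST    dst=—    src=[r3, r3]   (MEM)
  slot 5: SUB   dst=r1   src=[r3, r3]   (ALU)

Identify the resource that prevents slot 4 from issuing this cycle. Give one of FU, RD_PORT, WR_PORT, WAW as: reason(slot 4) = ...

reason(slot 4) = FU

  0. MUL→r2 ⇒ go  {2A/0Mu/1Ld/1B | 6r 1w}
  1. MUL→r1 ⇒ no(FU)  {2A/0Mu/1Ld/1B | 6r 1w}
  2. MEM→r0 ⇒ go  {2A/0Mu/0Ld/1B | 5r 0w}
  3. MUL→r3 ⇒ no(FU)  {2A/0Mu/0Ld/1B | 5r 0w}
  4. MEM ⇒ no(FU)  {2A/0Mu/0Ld/1B | 5r 0w}
  5. ALU→r1 ⇒ no(WR_PORT)  {2A/0Mu/0Ld/1B | 5r 0w}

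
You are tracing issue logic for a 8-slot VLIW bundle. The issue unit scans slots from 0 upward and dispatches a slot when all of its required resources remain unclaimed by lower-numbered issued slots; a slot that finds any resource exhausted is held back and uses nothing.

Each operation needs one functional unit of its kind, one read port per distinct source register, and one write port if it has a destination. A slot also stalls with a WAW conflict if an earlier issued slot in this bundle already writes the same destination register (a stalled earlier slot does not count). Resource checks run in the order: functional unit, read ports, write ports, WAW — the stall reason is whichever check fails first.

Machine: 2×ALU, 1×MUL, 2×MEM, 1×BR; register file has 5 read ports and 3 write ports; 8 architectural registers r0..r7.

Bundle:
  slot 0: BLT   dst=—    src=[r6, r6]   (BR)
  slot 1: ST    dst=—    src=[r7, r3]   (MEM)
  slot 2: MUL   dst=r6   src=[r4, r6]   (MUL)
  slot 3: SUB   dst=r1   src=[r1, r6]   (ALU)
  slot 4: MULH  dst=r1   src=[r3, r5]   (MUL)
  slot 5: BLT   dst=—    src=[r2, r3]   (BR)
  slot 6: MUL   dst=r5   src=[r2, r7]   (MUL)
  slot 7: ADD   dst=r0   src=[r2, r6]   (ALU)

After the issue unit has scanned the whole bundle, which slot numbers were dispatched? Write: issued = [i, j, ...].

issued = [0, 1, 2]

[0] BR needs rd=1 wr=0: ok; after: ALU=2 MUL=1 MEM=2 BR=0, R=4, W=3
[1] MEM needs rd=2 wr=0: ok; after: ALU=2 MUL=1 MEM=1 BR=0, R=2, W=3
[2] MUL needs rd=2 wr=1: ok; after: ALU=2 MUL=0 MEM=1 BR=0, R=0, W=2
[3] ALU needs rd=2 wr=1: RD_PORT; after: ALU=2 MUL=0 MEM=1 BR=0, R=0, W=2
[4] MUL needs rd=2 wr=1: FU; after: ALU=2 MUL=0 MEM=1 BR=0, R=0, W=2
[5] BR needs rd=2 wr=0: FU; after: ALU=2 MUL=0 MEM=1 BR=0, R=0, W=2
[6] MUL needs rd=2 wr=1: FU; after: ALU=2 MUL=0 MEM=1 BR=0, R=0, W=2
[7] ALU needs rd=2 wr=1: RD_PORT; after: ALU=2 MUL=0 MEM=1 BR=0, R=0, W=2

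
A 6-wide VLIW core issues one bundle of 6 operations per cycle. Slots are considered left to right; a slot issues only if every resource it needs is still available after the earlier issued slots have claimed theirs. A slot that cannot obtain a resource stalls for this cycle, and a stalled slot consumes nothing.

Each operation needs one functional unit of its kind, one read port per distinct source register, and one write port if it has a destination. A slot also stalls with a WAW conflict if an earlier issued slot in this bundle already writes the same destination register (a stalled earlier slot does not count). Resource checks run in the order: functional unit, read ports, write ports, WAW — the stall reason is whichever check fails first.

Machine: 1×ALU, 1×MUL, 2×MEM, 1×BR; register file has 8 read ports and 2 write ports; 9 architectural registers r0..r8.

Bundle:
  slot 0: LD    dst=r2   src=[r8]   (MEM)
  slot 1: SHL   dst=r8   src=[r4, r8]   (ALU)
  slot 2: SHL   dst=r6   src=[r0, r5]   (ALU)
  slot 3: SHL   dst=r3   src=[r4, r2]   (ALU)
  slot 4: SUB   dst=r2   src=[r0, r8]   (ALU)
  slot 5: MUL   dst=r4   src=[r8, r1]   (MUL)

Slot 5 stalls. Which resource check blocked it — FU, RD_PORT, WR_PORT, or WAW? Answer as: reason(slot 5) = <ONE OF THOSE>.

reason(slot 5) = WR_PORT

#0 MEM src=r8 dispatched  <A:1 Mu:1 Ld:1 B:1 rd:7 wr:1>
#1 ALU src=r4,r8 dispatched  <A:0 Mu:1 Ld:1 B:1 rd:5 wr:0>
#2 ALU src=r0,r5 held:FU  <A:0 Mu:1 Ld:1 B:1 rd:5 wr:0>
#3 ALU src=r4,r2 held:FU  <A:0 Mu:1 Ld:1 B:1 rd:5 wr:0>
#4 ALU src=r0,r8 held:FU  <A:0 Mu:1 Ld:1 B:1 rd:5 wr:0>
#5 MUL src=r8,r1 held:WR_PORT  <A:0 Mu:1 Ld:1 B:1 rd:5 wr:0>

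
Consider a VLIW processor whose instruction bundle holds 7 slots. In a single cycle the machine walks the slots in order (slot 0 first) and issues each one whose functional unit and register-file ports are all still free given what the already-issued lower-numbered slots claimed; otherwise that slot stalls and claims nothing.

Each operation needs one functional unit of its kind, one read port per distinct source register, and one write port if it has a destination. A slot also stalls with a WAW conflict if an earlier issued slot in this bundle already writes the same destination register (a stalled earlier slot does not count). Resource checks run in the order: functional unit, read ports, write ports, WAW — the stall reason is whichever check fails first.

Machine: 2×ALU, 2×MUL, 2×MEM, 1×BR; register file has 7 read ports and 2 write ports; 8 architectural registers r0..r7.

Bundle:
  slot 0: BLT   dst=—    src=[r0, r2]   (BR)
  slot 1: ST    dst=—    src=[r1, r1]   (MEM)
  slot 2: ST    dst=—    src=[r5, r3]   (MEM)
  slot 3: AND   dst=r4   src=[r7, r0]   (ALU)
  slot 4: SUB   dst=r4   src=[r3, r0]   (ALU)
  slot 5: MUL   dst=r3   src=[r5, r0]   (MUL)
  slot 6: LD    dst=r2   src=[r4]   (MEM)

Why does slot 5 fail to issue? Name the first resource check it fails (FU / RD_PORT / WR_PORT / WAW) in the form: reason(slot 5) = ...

reason(slot 5) = RD_PORT

(0) want 1×BR +2rd +0wr — yes → AL2|MU2|ME2|BR0|rd5|wr2
(1) want 1×MEM +1rd +0wr — yes → AL2|MU2|ME1|BR0|rd4|wr2
(2) want 1×MEM +2rd +0wr — yes → AL2|MU2|ME0|BR0|rd2|wr2
(3) want 1×ALU +2rd +1wr — yes → AL1|MU2|ME0|BR0|rd0|wr1
(4) want 1×ALU +2rd +1wr — RD_PORT → AL1|MU2|ME0|BR0|rd0|wr1
(5) want 1×MUL +2rd +1wr — RD_PORT → AL1|MU2|ME0|BR0|rd0|wr1
(6) want 1×MEM +1rd +1wr — FU → AL1|MU2|ME0|BR0|rd0|wr1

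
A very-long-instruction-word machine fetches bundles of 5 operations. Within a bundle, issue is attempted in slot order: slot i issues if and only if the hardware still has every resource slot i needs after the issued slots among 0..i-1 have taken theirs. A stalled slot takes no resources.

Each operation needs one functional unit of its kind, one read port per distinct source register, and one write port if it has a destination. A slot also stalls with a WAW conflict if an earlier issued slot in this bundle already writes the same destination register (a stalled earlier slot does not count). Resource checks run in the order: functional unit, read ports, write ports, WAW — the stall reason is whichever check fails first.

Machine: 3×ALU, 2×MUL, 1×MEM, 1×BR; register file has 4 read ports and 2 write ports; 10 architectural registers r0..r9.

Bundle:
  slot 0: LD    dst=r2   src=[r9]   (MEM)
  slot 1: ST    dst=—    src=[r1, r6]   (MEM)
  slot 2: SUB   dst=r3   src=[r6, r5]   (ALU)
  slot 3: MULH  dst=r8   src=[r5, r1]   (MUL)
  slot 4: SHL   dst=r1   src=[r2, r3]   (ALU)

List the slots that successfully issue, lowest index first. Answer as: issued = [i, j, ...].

issued = [0, 2]

slot 0 (MEM): ISSUE — free A3,Mu2,Ld0,B1 rp3 wp1
slot 1 (MEM): stall FU — free A3,Mu2,Ld0,B1 rp3 wp1
slot 2 (ALU): ISSUE — free A2,Mu2,Ld0,B1 rp1 wp0
slot 3 (MUL): stall RD_PORT — free A2,Mu2,Ld0,B1 rp1 wp0
slot 4 (ALU): stall RD_PORT — free A2,Mu2,Ld0,B1 rp1 wp0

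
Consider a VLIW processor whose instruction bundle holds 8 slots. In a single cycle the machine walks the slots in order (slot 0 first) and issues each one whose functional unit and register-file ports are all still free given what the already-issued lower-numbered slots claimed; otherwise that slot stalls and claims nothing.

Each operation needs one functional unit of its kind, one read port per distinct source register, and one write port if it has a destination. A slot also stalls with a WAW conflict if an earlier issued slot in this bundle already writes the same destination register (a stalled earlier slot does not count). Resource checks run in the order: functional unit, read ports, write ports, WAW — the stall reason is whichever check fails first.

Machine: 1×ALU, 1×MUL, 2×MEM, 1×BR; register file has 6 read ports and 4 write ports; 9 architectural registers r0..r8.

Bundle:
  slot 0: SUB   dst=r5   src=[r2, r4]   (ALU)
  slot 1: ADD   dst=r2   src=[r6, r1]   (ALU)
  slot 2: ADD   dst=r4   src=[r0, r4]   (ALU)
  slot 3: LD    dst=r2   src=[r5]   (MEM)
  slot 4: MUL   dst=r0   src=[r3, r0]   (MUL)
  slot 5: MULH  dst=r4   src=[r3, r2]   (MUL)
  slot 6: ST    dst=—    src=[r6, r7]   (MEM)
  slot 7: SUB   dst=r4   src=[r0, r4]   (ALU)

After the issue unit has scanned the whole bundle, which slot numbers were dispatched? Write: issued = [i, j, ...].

issued = [0, 3, 4]

slot 0 (ALU): ISSUE — free A0,Mu1,Ld2,B1 rp4 wp3
slot 1 (ALU): stall FU — free A0,Mu1,Ld2,B1 rp4 wp3
slot 2 (ALU): stall FU — free A0,Mu1,Ld2,B1 rp4 wp3
slot 3 (MEM): ISSUE — free A0,Mu1,Ld1,B1 rp3 wp2
slot 4 (MUL): ISSUE — free A0,Mu0,Ld1,B1 rp1 wp1
slot 5 (MUL): stall FU — free A0,Mu0,Ld1,B1 rp1 wp1
slot 6 (MEM): stall RD_PORT — free A0,Mu0,Ld1,B1 rp1 wp1
slot 7 (ALU): stall FU — free A0,Mu0,Ld1,B1 rp1 wp1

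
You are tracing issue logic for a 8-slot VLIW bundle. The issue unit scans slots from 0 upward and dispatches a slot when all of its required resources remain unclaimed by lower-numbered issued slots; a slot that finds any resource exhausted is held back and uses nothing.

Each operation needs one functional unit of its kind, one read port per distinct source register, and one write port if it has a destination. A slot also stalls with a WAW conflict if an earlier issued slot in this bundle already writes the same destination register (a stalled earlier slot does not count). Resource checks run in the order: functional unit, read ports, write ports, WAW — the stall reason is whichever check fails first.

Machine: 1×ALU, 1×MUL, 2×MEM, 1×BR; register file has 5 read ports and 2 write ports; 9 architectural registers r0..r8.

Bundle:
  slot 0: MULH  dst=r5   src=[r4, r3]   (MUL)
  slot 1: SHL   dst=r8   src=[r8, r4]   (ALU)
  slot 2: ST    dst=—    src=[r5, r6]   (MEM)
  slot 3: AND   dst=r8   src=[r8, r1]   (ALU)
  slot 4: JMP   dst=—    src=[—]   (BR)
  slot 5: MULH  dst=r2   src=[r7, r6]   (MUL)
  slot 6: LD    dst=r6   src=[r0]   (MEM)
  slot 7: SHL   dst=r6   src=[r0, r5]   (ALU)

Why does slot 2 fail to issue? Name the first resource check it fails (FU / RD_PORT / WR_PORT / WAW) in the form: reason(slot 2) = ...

slot 0 (MUL): ISSUE — free A1,Mu0,Ld2,B1 rp3 wp1
slot 1 (ALU): ISSUE — free A0,Mu0,Ld2,B1 rp1 wp0
slot 2 (MEM): stall RD_PORT — free A0,Mu0,Ld2,B1 rp1 wp0
slot 3 (ALU): stall FU — free A0,Mu0,Ld2,B1 rp1 wp0
slot 4 (BR): ISSUE — free A0,Mu0,Ld2,B0 rp1 wp0
slot 5 (MUL): stall FU — free A0,Mu0,Ld2,B0 rp1 wp0
slot 6 (MEM): stall WR_PORT — free A0,Mu0,Ld2,B0 rp1 wp0
slot 7 (ALU): stall FU — free A0,Mu0,Ld2,B0 rp1 wp0

reason(slot 2) = RD_PORT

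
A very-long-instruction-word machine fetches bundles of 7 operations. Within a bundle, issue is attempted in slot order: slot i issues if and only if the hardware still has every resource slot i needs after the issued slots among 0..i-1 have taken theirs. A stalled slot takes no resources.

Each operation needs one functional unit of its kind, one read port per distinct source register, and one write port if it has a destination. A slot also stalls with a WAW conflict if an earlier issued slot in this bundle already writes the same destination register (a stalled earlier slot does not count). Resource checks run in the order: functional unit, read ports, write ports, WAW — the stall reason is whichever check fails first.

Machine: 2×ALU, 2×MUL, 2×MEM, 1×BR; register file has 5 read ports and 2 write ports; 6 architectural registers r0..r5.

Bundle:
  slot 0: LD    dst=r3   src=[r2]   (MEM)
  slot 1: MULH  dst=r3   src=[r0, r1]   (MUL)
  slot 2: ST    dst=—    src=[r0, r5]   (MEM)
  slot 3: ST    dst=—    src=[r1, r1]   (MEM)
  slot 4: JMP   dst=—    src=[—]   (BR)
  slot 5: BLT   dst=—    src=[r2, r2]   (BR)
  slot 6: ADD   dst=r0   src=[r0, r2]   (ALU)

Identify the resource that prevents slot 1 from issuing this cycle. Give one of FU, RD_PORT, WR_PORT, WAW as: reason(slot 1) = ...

(0) want 1×MEM +1rd +1wr — yes → AL2|MU2|ME1|BR1|rd4|wr1
(1) want 1×MUL +2rd +1wr — WAW → AL2|MU2|ME1|BR1|rd4|wr1
(2) want 1×MEM +2rd +0wr — yes → AL2|MU2|ME0|BR1|rd2|wr1
(3) want 1×MEM +1rd +0wr — FU → AL2|MU2|ME0|BR1|rd2|wr1
(4) want 1×BR +0rd +0wr — yes → AL2|MU2|ME0|BR0|rd2|wr1
(5) want 1×BR +1rd +0wr — FU → AL2|MU2|ME0|BR0|rd2|wr1
(6) want 1×ALU +2rd +1wr — yes → AL1|MU2|ME0|BR0|rd0|wr0

reason(slot 1) = WAW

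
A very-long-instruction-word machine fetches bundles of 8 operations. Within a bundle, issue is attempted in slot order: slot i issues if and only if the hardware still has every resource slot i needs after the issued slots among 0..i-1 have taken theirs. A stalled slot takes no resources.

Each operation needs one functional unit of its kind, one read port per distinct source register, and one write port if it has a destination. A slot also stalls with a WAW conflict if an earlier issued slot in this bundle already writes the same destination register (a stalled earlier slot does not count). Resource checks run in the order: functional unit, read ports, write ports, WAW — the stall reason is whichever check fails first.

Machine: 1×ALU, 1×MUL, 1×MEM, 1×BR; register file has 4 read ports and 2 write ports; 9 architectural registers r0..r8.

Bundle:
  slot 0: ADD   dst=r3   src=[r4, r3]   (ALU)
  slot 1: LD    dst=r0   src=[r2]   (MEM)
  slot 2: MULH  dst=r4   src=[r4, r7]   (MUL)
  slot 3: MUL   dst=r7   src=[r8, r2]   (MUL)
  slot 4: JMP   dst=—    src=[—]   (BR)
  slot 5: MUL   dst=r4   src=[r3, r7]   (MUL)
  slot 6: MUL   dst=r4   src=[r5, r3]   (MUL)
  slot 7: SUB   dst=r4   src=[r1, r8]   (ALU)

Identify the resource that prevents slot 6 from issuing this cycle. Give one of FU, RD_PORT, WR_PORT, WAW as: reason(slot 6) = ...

reason(slot 6) = RD_PORT

slot 0 (ALU): ISSUE — free A0,Mu1,Ld1,B1 rp2 wp1
slot 1 (MEM): ISSUE — free A0,Mu1,Ld0,B1 rp1 wp0
slot 2 (MUL): stall RD_PORT — free A0,Mu1,Ld0,B1 rp1 wp0
slot 3 (MUL): stall RD_PORT — free A0,Mu1,Ld0,B1 rp1 wp0
slot 4 (BR): ISSUE — free A0,Mu1,Ld0,B0 rp1 wp0
slot 5 (MUL): stall RD_PORT — free A0,Mu1,Ld0,B0 rp1 wp0
slot 6 (MUL): stall RD_PORT — free A0,Mu1,Ld0,B0 rp1 wp0
slot 7 (ALU): stall FU — free A0,Mu1,Ld0,B0 rp1 wp0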